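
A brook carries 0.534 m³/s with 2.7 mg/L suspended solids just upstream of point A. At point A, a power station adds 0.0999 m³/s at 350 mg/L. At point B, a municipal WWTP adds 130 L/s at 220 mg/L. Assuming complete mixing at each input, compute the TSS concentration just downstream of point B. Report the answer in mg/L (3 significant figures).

85.1 mg/L

After input A: C = (0.534·2.7 + 0.0999·350) / 0.6339 = 57.43 mg/L.
130 L/s = 0.13 m³/s.
After input B: C = (0.6339·57.43 + 0.13·220) / 0.7639 = 85.1 mg/L.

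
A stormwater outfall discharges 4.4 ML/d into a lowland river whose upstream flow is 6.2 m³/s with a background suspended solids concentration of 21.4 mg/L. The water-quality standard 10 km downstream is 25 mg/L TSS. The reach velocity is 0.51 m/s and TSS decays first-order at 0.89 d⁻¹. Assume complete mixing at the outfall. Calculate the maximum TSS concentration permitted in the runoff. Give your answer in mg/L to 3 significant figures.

1150 mg/L

4.4 ML/d = 0.05093 m³/s.
Travel time to the compliance point: t = 1e+04/0.51 = 1.961e+04 s = 0.2269 d; decay factor exp(−0.89·0.2269) = 0.8171.
So the concentration just after mixing may be at most 25/0.8171 = 30.6 mg/L.
Mass balance: 30.6·6.251 = 0.05093·Cₑ + 6.2·21.4.
Cₑ = (191.3 − 132.7) / 0.05093 = 1150 mg/L.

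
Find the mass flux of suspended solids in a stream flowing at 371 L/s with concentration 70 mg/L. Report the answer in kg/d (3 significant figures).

371 L/s = 0.371 m³/s.
Mass flux = Q·C = 0.371 m³/s × 70 g/m³ = 25.97 g/s.
= 25.97 g/s × 86.4 = 2244 kg/d.

2240 kg/d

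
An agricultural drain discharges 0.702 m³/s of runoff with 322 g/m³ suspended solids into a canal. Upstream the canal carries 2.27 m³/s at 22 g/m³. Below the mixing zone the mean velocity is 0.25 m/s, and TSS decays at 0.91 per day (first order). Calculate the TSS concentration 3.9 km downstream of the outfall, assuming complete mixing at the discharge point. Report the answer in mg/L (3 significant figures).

78.8 mg/L

After complete mixing, C₀ = (0.702·322 + 2.27·22) / 2.972 = 92.86 mg/L.
Travel time t = 3900 m / 0.25 m/s = 1.56e+04 s = 0.1806 d.
C = 92.86·exp(−0.91·0.1806) = 92.86·0.8485 = 78.79 mg/L.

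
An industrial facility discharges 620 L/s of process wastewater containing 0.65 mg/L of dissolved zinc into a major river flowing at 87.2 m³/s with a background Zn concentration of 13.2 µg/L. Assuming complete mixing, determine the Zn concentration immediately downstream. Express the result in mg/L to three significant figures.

620 L/s = 0.62 m³/s.
13.2 µg/L = 0.0132 mg/L.
By mass balance at complete mixing, C = (0.62·0.65 + 87.2·0.0132) / (0.62 + 87.2) = 1.554/87.82 = 0.0177 mg/L.

0.0177 mg/L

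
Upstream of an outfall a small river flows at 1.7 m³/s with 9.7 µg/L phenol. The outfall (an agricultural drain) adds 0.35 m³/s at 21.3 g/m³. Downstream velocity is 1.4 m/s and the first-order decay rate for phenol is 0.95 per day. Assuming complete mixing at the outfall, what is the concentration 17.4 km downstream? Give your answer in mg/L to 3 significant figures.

3.18 mg/L

9.7 µg/L = 0.0097 mg/L.
After complete mixing, C₀ = (0.35·21.3 + 1.7·0.0097) / 2.05 = 3.645 mg/L.
Travel time t = 1.74e+04 m / 1.4 m/s = 1.243e+04 s = 0.1438 d.
C = 3.645·exp(−0.95·0.1438) = 3.645·0.8723 = 3.179 mg/L.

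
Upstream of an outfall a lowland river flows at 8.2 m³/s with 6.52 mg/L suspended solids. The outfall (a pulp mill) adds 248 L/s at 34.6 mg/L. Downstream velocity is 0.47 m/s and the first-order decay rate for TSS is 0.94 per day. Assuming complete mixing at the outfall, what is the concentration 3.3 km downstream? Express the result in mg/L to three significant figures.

6.80 mg/L

248 L/s = 0.248 m³/s.
After complete mixing, C₀ = (0.248·34.6 + 8.2·6.52) / 8.448 = 7.344 mg/L.
Travel time t = 3300 m / 0.47 m/s = 7021 s = 0.08126 d.
C = 7.344·exp(−0.94·0.08126) = 7.344·0.9265 = 6.804 mg/L.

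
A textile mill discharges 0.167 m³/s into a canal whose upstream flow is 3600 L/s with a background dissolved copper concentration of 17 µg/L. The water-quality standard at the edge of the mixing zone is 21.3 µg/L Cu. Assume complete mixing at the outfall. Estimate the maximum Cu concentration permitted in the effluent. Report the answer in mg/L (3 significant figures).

0.114 mg/L

3600 L/s = 3.6 m³/s.
17 µg/L = 0.017 mg/L.
21.3 µg/L = 0.0213 mg/L.
Mass balance: 0.0213·3.767 = 0.167·Cₑ + 3.6·0.017.
Cₑ = (0.08024 − 0.0612) / 0.167 = 0.114 mg/L.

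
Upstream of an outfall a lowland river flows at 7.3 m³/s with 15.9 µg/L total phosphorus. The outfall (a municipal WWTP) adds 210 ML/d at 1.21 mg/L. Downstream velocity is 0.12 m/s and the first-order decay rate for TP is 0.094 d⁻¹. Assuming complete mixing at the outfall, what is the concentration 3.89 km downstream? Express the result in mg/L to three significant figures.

210 ML/d = 2.431 m³/s.
15.9 µg/L = 0.0159 mg/L.
After complete mixing, C₀ = (2.431·1.21 + 7.3·0.0159) / 9.731 = 0.3142 mg/L.
Travel time t = 3890 m / 0.12 m/s = 3.242e+04 s = 0.3752 d.
C = 0.3142·exp(−0.094·0.3752) = 0.3142·0.9653 = 0.3033 mg/L.

0.303 mg/L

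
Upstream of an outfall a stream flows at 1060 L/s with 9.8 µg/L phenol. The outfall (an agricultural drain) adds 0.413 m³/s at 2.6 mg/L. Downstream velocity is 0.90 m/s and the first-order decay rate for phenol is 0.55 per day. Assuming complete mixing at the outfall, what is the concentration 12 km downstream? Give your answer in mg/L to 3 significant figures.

1060 L/s = 1.06 m³/s.
9.8 µg/L = 0.0098 mg/L.
After complete mixing, C₀ = (0.413·2.6 + 1.06·0.0098) / 1.473 = 0.736 mg/L.
Travel time t = 1.2e+04 m / 0.90 m/s = 1.333e+04 s = 0.1543 d.
C = 0.736·exp(−0.55·0.1543) = 0.736·0.9186 = 0.6761 mg/L.

0.676 mg/L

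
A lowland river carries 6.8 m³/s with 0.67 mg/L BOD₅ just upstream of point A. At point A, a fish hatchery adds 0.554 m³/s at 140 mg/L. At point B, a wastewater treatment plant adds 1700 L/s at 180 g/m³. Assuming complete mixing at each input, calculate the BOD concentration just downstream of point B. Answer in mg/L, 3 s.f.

42.9 mg/L

After input A: C = (6.8·0.67 + 0.554·140) / 7.354 = 11.17 mg/L.
1700 L/s = 1.7 m³/s.
After input B: C = (7.354·11.17 + 1.7·180) / 9.054 = 42.87 mg/L.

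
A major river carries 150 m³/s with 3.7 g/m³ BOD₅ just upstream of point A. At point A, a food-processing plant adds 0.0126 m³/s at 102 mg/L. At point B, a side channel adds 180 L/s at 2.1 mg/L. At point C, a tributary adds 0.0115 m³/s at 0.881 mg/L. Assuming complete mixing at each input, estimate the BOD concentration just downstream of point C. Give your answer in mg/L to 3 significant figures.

3.71 mg/L

After input A: C = (150·3.7 + 0.0126·102) / 150 = 3.708 mg/L.
180 L/s = 0.18 m³/s.
After input B: C = (150·3.708 + 0.18·2.1) / 150.2 = 3.706 mg/L.
After input C: C = (150.2·3.706 + 0.0115·0.881) / 150.2 = 3.706 mg/L.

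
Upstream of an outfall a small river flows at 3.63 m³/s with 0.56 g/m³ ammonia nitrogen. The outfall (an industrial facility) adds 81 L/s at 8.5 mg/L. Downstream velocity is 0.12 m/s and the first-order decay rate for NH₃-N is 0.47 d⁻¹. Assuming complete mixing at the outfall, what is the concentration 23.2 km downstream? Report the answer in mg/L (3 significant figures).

81 L/s = 0.081 m³/s.
After complete mixing, C₀ = (0.081·8.5 + 3.63·0.56) / 3.711 = 0.7333 mg/L.
Travel time t = 2.32e+04 m / 0.12 m/s = 1.933e+05 s = 2.238 d.
C = 0.7333·exp(−0.47·2.238) = 0.7333·0.3493 = 0.2562 mg/L.

0.256 mg/L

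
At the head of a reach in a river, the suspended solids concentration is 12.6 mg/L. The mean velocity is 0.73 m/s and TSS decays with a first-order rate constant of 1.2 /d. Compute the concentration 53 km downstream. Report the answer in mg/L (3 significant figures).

Travel time t = 53 km / 0.73 m/s = 5.3e+04/0.73 = 7.26e+04 s = 0.8403 d.
First-order decay: C = 12.6·exp(−1.2·0.8403) = 12.6·0.3648 = 4.597 mg/L.

4.60 mg/L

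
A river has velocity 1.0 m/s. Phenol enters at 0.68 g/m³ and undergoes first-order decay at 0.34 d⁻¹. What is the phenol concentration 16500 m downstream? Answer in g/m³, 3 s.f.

Travel time t = 16500 m / 1.0 m/s = 1.65e+04/1.0 = 1.65e+04 s = 0.191 d.
First-order decay: C = 0.68·exp(−0.34·0.191) = 0.68·0.9371 = 0.6373 g/m³.

0.637 g/m³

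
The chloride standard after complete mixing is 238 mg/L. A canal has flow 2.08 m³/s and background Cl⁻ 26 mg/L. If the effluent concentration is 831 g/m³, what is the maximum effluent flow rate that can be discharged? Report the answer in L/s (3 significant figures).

Mass balance at complete mixing: C_std·(Q_w + Q_r) = Q_w·C_e + Q_r·C_b.
Rearranging, Q_w = Q_r·(C_std − C_b)/(C_e − C_std) = 2.08·(238 − 26) / (831 − 238) = 0.7436 m³/s.
= 743.6 L/s.

744 L/s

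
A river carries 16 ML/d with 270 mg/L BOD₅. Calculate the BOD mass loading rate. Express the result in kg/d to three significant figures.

16 ML/d = 0.1852 m³/s.
Mass flux = Q·C = 0.1852 m³/s × 270 g/m³ = 50 g/s.
= 50 g/s × 86.4 = 4320 kg/d.

4320 kg/d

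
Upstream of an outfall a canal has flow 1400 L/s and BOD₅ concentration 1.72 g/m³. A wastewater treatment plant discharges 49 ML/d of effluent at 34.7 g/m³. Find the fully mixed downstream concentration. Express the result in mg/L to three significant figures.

49 ML/d = 0.5671 m³/s.
1400 L/s = 1.4 m³/s.
Conservation of mass across the mixing zone: C = (0.5671·34.7 + 1.4·1.72) / (0.5671 + 1.4) = 22.09/1.967 = 11.23 mg/L.

11.2 mg/L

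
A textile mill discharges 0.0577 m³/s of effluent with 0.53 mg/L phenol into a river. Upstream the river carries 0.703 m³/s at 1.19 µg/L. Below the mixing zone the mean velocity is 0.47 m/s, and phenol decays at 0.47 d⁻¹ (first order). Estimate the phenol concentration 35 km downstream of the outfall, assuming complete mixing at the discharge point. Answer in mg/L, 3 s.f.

0.0275 mg/L

1.19 µg/L = 0.00119 mg/L.
After complete mixing, C₀ = (0.0577·0.53 + 0.703·0.00119) / 0.7607 = 0.0413 mg/L.
Travel time t = 3.5e+04 m / 0.47 m/s = 7.447e+04 s = 0.8619 d.
C = 0.0413·exp(−0.47·0.8619) = 0.0413·0.6669 = 0.02754 mg/L.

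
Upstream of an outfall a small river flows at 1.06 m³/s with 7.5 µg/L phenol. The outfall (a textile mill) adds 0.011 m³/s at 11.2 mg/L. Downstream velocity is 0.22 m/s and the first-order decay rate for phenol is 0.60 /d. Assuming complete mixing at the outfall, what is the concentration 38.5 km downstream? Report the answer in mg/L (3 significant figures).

0.0363 mg/L

7.5 µg/L = 0.0075 mg/L.
After complete mixing, C₀ = (0.011·11.2 + 1.06·0.0075) / 1.071 = 0.1225 mg/L.
Travel time t = 3.85e+04 m / 0.22 m/s = 1.75e+05 s = 2.025 d.
C = 0.1225·exp(−0.60·2.025) = 0.1225·0.2966 = 0.03632 mg/L.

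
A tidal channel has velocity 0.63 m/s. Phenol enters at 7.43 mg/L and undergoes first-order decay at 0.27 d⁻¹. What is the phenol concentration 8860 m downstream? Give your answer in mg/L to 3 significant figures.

7.11 mg/L

Travel time t = 8860 m / 0.63 m/s = 8860/0.63 = 1.406e+04 s = 0.1628 d.
First-order decay: C = 7.43·exp(−0.27·0.1628) = 7.43·0.957 = 7.111 mg/L.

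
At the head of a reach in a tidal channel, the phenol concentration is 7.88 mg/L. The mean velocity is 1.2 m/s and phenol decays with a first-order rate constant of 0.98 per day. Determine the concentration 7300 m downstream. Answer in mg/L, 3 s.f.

Travel time t = 7300 m / 1.2 m/s = 7300/1.2 = 6083 s = 0.07041 d.
First-order decay: C = 7.88·exp(−0.98·0.07041) = 7.88·0.9333 = 7.355 mg/L.

7.35 mg/L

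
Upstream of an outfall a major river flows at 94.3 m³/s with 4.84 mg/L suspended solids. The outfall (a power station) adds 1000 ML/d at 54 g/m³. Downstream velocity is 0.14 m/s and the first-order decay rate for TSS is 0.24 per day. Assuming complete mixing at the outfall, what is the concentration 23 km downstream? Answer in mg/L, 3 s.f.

1000 ML/d = 11.57 m³/s.
After complete mixing, C₀ = (11.57·54 + 94.3·4.84) / 105.9 = 10.21 mg/L.
Travel time t = 2.3e+04 m / 0.14 m/s = 1.643e+05 s = 1.901 d.
C = 10.21·exp(−0.24·1.901) = 10.21·0.6336 = 6.472 mg/L.

6.47 mg/L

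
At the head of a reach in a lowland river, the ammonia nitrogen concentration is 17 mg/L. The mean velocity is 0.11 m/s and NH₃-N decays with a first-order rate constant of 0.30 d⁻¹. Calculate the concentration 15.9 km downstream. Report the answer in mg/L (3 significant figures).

10.3 mg/L

Travel time t = 15.9 km / 0.11 m/s = 1.59e+04/0.11 = 1.445e+05 s = 1.673 d.
First-order decay: C = 17·exp(−0.30·1.673) = 17·0.6054 = 10.29 mg/L.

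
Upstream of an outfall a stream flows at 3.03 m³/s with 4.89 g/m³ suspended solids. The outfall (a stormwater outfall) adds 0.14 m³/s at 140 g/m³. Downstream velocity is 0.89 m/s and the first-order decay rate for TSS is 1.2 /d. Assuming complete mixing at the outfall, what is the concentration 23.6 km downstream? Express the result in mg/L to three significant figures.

After complete mixing, C₀ = (0.14·140 + 3.03·4.89) / 3.17 = 10.86 mg/L.
Travel time t = 2.36e+04 m / 0.89 m/s = 2.652e+04 s = 0.3069 d.
C = 10.86·exp(−1.2·0.3069) = 10.86·0.6919 = 7.512 mg/L.

7.51 mg/L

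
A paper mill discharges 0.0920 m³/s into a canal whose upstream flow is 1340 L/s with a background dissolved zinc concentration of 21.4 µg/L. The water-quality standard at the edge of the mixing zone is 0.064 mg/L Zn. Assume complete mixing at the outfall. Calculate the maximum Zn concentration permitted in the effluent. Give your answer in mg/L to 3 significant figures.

1340 L/s = 1.34 m³/s.
21.4 µg/L = 0.0214 mg/L.
Mass balance: 0.064·1.432 = 0.092·Cₑ + 1.34·0.0214.
Cₑ = (0.09165 − 0.02868) / 0.092 = 0.6845 mg/L.

0.684 mg/L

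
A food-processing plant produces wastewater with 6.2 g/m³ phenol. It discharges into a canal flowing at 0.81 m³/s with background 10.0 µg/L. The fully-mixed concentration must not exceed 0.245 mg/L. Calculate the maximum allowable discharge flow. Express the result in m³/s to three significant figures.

10.0 µg/L = 0.01 mg/L.
Mass balance at complete mixing: C_std·(Q_w + Q_r) = Q_w·C_e + Q_r·C_b.
Rearranging, Q_w = Q_r·(C_std − C_b)/(C_e − C_std) = 0.81·(0.245 − 0.01) / (6.2 − 0.245) = 0.03196 m³/s.

0.0320 m³/s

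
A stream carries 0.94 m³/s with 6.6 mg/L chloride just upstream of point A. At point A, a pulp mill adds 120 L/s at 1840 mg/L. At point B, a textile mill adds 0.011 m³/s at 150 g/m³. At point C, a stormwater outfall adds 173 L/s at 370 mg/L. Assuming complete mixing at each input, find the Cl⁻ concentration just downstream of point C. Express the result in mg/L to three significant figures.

235 mg/L

120 L/s = 0.12 m³/s.
After input A: C = (0.94·6.6 + 0.12·1840) / 1.06 = 214.2 mg/L.
After input B: C = (1.06·214.2 + 0.011·150) / 1.071 = 213.5 mg/L.
173 L/s = 0.173 m³/s.
After input C: C = (1.071·213.5 + 0.173·370) / 1.244 = 235.3 mg/L.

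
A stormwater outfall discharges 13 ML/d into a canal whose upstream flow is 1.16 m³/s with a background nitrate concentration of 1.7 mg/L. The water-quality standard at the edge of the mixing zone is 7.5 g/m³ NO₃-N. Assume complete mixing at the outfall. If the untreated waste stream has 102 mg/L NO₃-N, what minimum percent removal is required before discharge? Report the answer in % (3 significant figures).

48.8 %

13 ML/d = 0.1505 m³/s.
Mass balance: 7.5·1.31 = 0.1505·Cₑ + 1.16·1.7.
Cₑ = (9.828 − 1.972) / 0.1505 = 52.22 mg/L.
Required removal = 1 − 52.22/102 = 48.81 %.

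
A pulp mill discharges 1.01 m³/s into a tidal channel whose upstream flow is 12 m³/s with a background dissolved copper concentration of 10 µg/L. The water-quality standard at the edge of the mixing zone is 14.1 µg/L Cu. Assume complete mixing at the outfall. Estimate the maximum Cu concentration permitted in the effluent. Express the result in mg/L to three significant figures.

10 µg/L = 0.01 mg/L.
14.1 µg/L = 0.0141 mg/L.
Mass balance: 0.0141·13.01 = 1.01·Cₑ + 12·0.01.
Cₑ = (0.1834 − 0.12) / 1.01 = 0.06281 mg/L.

0.0628 mg/L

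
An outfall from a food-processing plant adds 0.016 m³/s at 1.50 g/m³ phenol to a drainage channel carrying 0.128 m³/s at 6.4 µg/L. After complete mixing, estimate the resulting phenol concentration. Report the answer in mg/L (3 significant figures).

0.172 mg/L

6.4 µg/L = 0.0064 mg/L.
Conservation of mass across the mixing zone: C = (0.016·1.5 + 0.128·0.0064) / (0.016 + 0.128) = 0.02482/0.144 = 0.1724 mg/L.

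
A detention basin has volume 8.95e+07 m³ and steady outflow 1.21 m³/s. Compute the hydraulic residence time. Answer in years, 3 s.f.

Q = 1.21 m³/s × 3.156e+07 s/yr = 3.818e+07 m³/yr.
Hydraulic residence time τ = V/Q = 8.95e+07/3.818e+07 = 2.344 yr.

2.34 yr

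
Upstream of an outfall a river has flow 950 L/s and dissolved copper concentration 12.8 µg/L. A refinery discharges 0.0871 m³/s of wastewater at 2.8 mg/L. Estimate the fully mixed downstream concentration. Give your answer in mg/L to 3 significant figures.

950 L/s = 0.95 m³/s.
12.8 µg/L = 0.0128 mg/L.
Conservation of mass across the mixing zone: C = (0.0871·2.8 + 0.95·0.0128) / (0.0871 + 0.95) = 0.256/1.037 = 0.2469 mg/L.

0.247 mg/L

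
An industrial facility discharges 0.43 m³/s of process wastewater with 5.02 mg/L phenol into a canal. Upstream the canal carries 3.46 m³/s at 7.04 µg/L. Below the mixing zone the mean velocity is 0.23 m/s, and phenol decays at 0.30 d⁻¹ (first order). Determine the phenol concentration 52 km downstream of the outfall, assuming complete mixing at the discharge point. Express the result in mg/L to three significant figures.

7.04 µg/L = 0.00704 mg/L.
After complete mixing, C₀ = (0.43·5.02 + 3.46·0.00704) / 3.89 = 0.5612 mg/L.
Travel time t = 5.2e+04 m / 0.23 m/s = 2.261e+05 s = 2.617 d.
C = 0.5612·exp(−0.30·2.617) = 0.5612·0.4561 = 0.256 mg/L.

0.256 mg/L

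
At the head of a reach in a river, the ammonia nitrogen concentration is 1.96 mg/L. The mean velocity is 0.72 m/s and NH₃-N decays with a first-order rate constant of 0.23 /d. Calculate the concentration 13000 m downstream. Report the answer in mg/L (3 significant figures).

Travel time t = 13000 m / 0.72 m/s = 1.3e+04/0.72 = 1.806e+04 s = 0.209 d.
First-order decay: C = 1.96·exp(−0.23·0.209) = 1.96·0.9531 = 1.868 mg/L.

1.87 mg/L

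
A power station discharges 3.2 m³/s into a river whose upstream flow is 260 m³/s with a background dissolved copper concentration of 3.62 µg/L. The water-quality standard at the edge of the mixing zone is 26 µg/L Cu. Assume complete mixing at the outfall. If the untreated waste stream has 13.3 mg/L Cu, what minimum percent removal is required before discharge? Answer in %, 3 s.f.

86.1 %

3.62 µg/L = 0.00362 mg/L.
26 µg/L = 0.026 mg/L.
Mass balance: 0.026·263.2 = 3.2·Cₑ + 260·0.00362.
Cₑ = (6.843 − 0.9412) / 3.2 = 1.844 mg/L.
Required removal = 1 − 1.844/13.3 = 86.13 %.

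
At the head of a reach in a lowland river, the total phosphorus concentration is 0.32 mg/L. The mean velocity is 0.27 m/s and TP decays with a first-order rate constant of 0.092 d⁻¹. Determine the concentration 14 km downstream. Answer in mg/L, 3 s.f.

0.303 mg/L

Travel time t = 14 km / 0.27 m/s = 1.4e+04/0.27 = 5.185e+04 s = 0.6001 d.
First-order decay: C = 0.32·exp(−0.092·0.6001) = 0.32·0.9463 = 0.3028 mg/L.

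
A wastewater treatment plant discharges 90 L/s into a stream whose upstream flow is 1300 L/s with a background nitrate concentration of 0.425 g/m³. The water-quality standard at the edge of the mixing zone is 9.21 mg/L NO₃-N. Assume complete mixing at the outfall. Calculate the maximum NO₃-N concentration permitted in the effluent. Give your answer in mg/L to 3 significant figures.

90 L/s = 0.09 m³/s.
1300 L/s = 1.3 m³/s.
Mass balance: 9.21·1.39 = 0.09·Cₑ + 1.3·0.425.
Cₑ = (12.8 − 0.5525) / 0.09 = 136.1 mg/L.

136 mg/L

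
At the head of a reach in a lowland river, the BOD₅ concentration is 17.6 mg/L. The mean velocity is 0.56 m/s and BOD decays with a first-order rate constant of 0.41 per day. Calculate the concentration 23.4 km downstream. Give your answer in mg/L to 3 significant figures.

14.4 mg/L

Travel time t = 23.4 km / 0.56 m/s = 2.34e+04/0.56 = 4.179e+04 s = 0.4836 d.
First-order decay: C = 17.6·exp(−0.41·0.4836) = 17.6·0.8201 = 14.43 mg/L.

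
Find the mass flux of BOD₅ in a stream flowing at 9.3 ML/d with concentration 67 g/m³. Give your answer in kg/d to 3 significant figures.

623 kg/d

9.3 ML/d = 0.1076 m³/s.
Mass flux = Q·C = 0.1076 m³/s × 67 g/m³ = 7.212 g/s.
= 7.212 g/s × 86.4 = 623.1 kg/d.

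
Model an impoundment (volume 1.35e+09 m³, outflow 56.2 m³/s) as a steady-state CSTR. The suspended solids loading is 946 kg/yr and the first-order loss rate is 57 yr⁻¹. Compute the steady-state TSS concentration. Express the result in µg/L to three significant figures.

Outflow Q = 56.2 m³/s × 3.156e+07 s/yr = 1.774e+09 m³/yr.
Steady-state CSTR mass balance: W = Q·C + k·V·C, so C = W/(Q + kV).
Q + kV = 1.774e+09 + 57·1.35e+09 = 7.872e+10 m³/yr.
C = 946/7.872e+10 = 1.202e-08 kg/m³ = 1.202e-05 mg/L = 0.01202 µg/L.

0.0120 µg/L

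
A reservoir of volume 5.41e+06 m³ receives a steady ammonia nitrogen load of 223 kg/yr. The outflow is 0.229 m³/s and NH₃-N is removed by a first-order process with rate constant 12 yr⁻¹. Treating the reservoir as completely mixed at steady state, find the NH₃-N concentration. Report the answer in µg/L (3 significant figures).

Outflow Q = 0.229 m³/s × 3.156e+07 s/yr = 7.227e+06 m³/yr.
Steady-state CSTR mass balance: W = Q·C + k·V·C, so C = W/(Q + kV).
Q + kV = 7.227e+06 + 12·5.41e+06 = 7.215e+07 m³/yr.
C = 223/7.215e+07 = 3.091e-06 kg/m³ = 0.003091 mg/L = 3.091 µg/L.

3.09 µg/L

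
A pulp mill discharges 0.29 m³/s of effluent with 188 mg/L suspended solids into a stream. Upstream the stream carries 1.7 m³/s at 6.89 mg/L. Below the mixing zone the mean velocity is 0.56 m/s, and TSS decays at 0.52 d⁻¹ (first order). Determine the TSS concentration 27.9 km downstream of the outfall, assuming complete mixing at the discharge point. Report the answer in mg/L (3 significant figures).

24.7 mg/L

After complete mixing, C₀ = (0.29·188 + 1.7·6.89) / 1.99 = 33.28 mg/L.
Travel time t = 2.79e+04 m / 0.56 m/s = 4.982e+04 s = 0.5766 d.
C = 33.28·exp(−0.52·0.5766) = 33.28·0.7409 = 24.66 mg/L.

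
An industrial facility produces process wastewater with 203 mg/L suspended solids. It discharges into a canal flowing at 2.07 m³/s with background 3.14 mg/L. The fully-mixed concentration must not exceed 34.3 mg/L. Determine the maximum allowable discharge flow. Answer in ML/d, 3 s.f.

33.0 ML/d

Mass balance at complete mixing: C_std·(Q_w + Q_r) = Q_w·C_e + Q_r·C_b.
Rearranging, Q_w = Q_r·(C_std − C_b)/(C_e − C_std) = 2.07·(34.3 − 3.14) / (203 − 34.3) = 0.3823 m³/s.
= 33.03 ML/d.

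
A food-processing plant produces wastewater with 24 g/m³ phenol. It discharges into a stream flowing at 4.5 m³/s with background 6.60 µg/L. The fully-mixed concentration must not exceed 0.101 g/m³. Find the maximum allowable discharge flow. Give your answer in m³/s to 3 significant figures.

6.60 µg/L = 0.0066 mg/L.
Mass balance at complete mixing: C_std·(Q_w + Q_r) = Q_w·C_e + Q_r·C_b.
Rearranging, Q_w = Q_r·(C_std − C_b)/(C_e − C_std) = 4.5·(0.101 − 0.0066) / (24 − 0.101) = 0.01777 m³/s.

0.0178 m³/s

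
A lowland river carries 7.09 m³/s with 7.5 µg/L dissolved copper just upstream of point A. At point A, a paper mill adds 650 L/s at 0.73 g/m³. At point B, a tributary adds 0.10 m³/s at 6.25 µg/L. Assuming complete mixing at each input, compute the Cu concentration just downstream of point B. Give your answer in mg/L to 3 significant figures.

7.5 µg/L = 0.0075 mg/L.
650 L/s = 0.65 m³/s.
After input A: C = (7.09·0.0075 + 0.65·0.73) / 7.74 = 0.06818 mg/L.
6.25 µg/L = 0.00625 mg/L.
After input B: C = (7.74·0.06818 + 0.1·0.00625) / 7.84 = 0.06739 mg/L.

0.0674 mg/L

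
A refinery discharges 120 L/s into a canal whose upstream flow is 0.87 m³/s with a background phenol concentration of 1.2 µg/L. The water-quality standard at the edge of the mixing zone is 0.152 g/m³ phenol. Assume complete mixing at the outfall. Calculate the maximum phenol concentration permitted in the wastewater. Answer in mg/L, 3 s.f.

1.25 mg/L

120 L/s = 0.12 m³/s.
1.2 µg/L = 0.0012 mg/L.
Mass balance: 0.152·0.99 = 0.12·Cₑ + 0.87·0.0012.
Cₑ = (0.1505 − 0.001044) / 0.12 = 1.245 mg/L.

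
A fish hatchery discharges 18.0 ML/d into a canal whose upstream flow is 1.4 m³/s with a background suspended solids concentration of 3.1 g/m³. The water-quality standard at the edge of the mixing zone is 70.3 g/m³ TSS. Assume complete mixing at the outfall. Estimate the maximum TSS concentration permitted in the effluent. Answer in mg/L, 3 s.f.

522 mg/L

18.0 ML/d = 0.2083 m³/s.
Mass balance: 70.3·1.608 = 0.2083·Cₑ + 1.4·3.1.
Cₑ = (113.1 − 4.34) / 0.2083 = 521.9 mg/L.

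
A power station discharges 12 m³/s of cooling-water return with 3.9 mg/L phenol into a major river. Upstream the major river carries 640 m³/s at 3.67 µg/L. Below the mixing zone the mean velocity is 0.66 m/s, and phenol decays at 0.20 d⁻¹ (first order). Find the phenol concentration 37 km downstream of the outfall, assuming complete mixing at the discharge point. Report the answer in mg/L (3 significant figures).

3.67 µg/L = 0.00367 mg/L.
After complete mixing, C₀ = (12·3.9 + 640·0.00367) / 652 = 0.07538 mg/L.
Travel time t = 3.7e+04 m / 0.66 m/s = 5.606e+04 s = 0.6488 d.
C = 0.07538·exp(−0.20·0.6488) = 0.07538·0.8783 = 0.06621 mg/L.

0.0662 mg/L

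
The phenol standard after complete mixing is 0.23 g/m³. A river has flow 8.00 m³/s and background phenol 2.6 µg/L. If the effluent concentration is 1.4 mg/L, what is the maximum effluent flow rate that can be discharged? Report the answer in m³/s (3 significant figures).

2.6 µg/L = 0.0026 mg/L.
Mass balance at complete mixing: C_std·(Q_w + Q_r) = Q_w·C_e + Q_r·C_b.
Rearranging, Q_w = Q_r·(C_std − C_b)/(C_e − C_std) = 8.00·(0.23 − 0.0026) / (1.4 − 0.23) = 1.555 m³/s.

1.55 m³/s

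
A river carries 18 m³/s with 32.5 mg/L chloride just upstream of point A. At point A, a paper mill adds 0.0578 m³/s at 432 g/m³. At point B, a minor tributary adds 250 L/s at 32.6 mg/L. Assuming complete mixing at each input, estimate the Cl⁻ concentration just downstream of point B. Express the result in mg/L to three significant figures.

After input A: C = (18·32.5 + 0.0578·432) / 18.06 = 33.78 mg/L.
250 L/s = 0.25 m³/s.
After input B: C = (18.06·33.78 + 0.25·32.6) / 18.31 = 33.76 mg/L.

33.8 mg/L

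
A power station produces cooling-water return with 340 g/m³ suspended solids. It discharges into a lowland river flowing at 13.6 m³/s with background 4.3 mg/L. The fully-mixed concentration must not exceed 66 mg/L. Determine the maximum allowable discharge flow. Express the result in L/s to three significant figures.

3060 L/s

Mass balance at complete mixing: C_std·(Q_w + Q_r) = Q_w·C_e + Q_r·C_b.
Rearranging, Q_w = Q_r·(C_std − C_b)/(C_e − C_std) = 13.6·(66 − 4.3) / (340 − 66) = 3.062 m³/s.
= 3062 L/s.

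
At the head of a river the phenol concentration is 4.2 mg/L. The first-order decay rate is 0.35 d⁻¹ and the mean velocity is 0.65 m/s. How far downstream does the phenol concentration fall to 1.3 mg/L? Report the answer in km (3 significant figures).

188 km

From C = C₀·e^(−kt), t = ln(C₀/C)/k = ln(4.2/1.3)/0.35 = 1.173/0.35 = 3.351 d.
Distance = v·t = 0.65 m/s × 2.895e+05 s = 1.882e+05 m = 188.2 km.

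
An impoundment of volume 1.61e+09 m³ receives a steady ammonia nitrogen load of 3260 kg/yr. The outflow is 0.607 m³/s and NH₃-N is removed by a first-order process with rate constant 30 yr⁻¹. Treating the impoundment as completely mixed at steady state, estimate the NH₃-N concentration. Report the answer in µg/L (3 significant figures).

0.0675 µg/L

Outflow Q = 0.607 m³/s × 3.156e+07 s/yr = 1.916e+07 m³/yr.
Steady-state CSTR mass balance: W = Q·C + k·V·C, so C = W/(Q + kV).
Q + kV = 1.916e+07 + 30·1.61e+09 = 4.832e+10 m³/yr.
C = 3260/4.832e+10 = 6.747e-08 kg/m³ = 6.747e-05 mg/L = 0.06747 µg/L.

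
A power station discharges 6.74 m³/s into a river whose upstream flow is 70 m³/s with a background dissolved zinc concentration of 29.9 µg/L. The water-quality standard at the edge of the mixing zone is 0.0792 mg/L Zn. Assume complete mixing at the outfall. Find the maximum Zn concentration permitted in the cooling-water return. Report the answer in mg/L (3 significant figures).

29.9 µg/L = 0.0299 mg/L.
Mass balance: 0.0792·76.74 = 6.74·Cₑ + 70·0.0299.
Cₑ = (6.078 − 2.093) / 6.74 = 0.5912 mg/L.

0.591 mg/L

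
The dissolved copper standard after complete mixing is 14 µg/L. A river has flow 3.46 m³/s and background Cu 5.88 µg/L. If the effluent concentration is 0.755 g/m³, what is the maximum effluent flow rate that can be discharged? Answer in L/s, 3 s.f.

5.88 µg/L = 0.00588 mg/L.
14 µg/L = 0.014 mg/L.
Mass balance at complete mixing: C_std·(Q_w + Q_r) = Q_w·C_e + Q_r·C_b.
Rearranging, Q_w = Q_r·(C_std − C_b)/(C_e − C_std) = 3.46·(0.014 − 0.00588) / (0.755 − 0.014) = 0.03792 m³/s.
= 37.92 L/s.

37.9 L/s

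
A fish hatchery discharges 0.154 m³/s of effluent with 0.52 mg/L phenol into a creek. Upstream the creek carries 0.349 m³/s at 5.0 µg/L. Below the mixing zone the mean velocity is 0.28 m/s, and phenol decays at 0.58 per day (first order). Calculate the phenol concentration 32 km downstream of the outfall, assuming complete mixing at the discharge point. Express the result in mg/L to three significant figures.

0.0755 mg/L

5.0 µg/L = 0.005 mg/L.
After complete mixing, C₀ = (0.154·0.52 + 0.349·0.005) / 0.503 = 0.1627 mg/L.
Travel time t = 3.2e+04 m / 0.28 m/s = 1.143e+05 s = 1.323 d.
C = 0.1627·exp(−0.58·1.323) = 0.1627·0.4643 = 0.07553 mg/L.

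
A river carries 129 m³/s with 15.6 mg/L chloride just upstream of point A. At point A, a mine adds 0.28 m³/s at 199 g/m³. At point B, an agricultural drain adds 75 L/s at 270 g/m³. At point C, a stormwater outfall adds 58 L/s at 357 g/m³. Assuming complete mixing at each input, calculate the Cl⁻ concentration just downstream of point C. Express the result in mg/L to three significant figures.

After input A: C = (129·15.6 + 0.28·199) / 129.3 = 16 mg/L.
75 L/s = 0.075 m³/s.
After input B: C = (129.3·16 + 0.075·270) / 129.4 = 16.14 mg/L.
58 L/s = 0.058 m³/s.
After input C: C = (129.4·16.14 + 0.058·357) / 129.4 = 16.3 mg/L.

16.3 mg/L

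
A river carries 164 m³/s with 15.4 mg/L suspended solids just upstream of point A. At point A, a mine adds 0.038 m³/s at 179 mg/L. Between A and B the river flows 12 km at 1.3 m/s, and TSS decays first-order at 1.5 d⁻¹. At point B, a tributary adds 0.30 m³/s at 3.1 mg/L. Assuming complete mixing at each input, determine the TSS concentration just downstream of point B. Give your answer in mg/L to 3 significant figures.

After input A: C = (164·15.4 + 0.038·179) / 164 = 15.44 mg/L.
Over the 12 km reach to input B (t = 9231 s = 0.1068 d), decay gives C = 15.44·exp(−1.5·0.1068) = 13.15 mg/L.
After input B: C = (164·13.15 + 0.3·3.1) / 164.3 = 13.13 mg/L.

13.1 mg/L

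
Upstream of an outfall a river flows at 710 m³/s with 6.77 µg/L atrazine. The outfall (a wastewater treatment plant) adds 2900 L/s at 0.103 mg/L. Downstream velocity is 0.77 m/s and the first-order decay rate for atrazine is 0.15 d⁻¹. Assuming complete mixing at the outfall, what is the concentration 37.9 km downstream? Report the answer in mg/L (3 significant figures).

2900 L/s = 2.9 m³/s.
6.77 µg/L = 0.00677 mg/L.
After complete mixing, C₀ = (2.9·0.103 + 710·0.00677) / 712.9 = 0.007161 mg/L.
Travel time t = 3.79e+04 m / 0.77 m/s = 4.922e+04 s = 0.5697 d.
C = 0.007161·exp(−0.15·0.5697) = 0.007161·0.9181 = 0.006575 mg/L.

0.00657 mg/L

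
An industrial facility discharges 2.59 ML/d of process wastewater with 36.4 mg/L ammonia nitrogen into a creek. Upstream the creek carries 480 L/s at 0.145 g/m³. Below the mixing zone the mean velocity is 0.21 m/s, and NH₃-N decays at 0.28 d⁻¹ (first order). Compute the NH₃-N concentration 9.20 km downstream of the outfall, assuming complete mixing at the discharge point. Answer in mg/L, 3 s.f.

2.59 ML/d = 0.02998 m³/s.
480 L/s = 0.48 m³/s.
After complete mixing, C₀ = (0.02998·36.4 + 0.48·0.145) / 0.51 = 2.276 mg/L.
Travel time t = 9200 m / 0.21 m/s = 4.381e+04 s = 0.5071 d.
C = 2.276·exp(−0.28·0.5071) = 2.276·0.8676 = 1.975 mg/L.

1.97 mg/L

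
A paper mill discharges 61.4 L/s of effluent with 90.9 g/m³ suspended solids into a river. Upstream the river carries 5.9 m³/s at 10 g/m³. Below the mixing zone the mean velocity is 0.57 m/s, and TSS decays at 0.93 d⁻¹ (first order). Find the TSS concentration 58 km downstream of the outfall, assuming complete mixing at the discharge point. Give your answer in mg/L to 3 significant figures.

3.62 mg/L

61.4 L/s = 0.0614 m³/s.
After complete mixing, C₀ = (0.0614·90.9 + 5.9·10) / 5.961 = 10.83 mg/L.
Travel time t = 5.8e+04 m / 0.57 m/s = 1.018e+05 s = 1.178 d.
C = 10.83·exp(−0.93·1.178) = 10.83·0.3344 = 3.623 mg/L.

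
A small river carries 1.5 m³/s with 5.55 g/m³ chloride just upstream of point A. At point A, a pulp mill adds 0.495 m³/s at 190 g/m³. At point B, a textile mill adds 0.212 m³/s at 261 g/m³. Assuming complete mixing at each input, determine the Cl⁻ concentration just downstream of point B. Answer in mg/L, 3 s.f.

After input A: C = (1.5·5.55 + 0.495·190) / 1.995 = 51.32 mg/L.
After input B: C = (1.995·51.32 + 0.212·261) / 2.207 = 71.46 mg/L.

71.5 mg/L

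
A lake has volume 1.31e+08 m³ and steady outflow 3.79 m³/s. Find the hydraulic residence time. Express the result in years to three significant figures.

Q = 3.79 m³/s × 3.156e+07 s/yr = 1.196e+08 m³/yr.
Hydraulic residence time τ = V/Q = 1.31e+08/1.196e+08 = 1.095 yr.

1.10 yr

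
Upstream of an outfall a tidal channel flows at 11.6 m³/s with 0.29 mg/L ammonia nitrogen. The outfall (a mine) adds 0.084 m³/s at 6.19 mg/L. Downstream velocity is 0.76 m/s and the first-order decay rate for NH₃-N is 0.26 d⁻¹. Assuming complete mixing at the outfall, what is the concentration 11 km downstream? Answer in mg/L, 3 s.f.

0.318 mg/L

After complete mixing, C₀ = (0.084·6.19 + 11.6·0.29) / 11.68 = 0.3324 mg/L.
Travel time t = 1.1e+04 m / 0.76 m/s = 1.447e+04 s = 0.1675 d.
C = 0.3324·exp(−0.26·0.1675) = 0.3324·0.9574 = 0.3182 mg/L.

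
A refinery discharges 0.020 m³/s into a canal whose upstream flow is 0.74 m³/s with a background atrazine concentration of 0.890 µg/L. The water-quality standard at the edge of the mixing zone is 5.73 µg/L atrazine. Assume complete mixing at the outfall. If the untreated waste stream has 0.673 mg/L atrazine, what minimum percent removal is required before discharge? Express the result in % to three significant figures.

72.5 %

0.890 µg/L = 0.00089 mg/L.
5.73 µg/L = 0.00573 mg/L.
Mass balance: 0.00573·0.76 = 0.02·Cₑ + 0.74·0.00089.
Cₑ = (0.004355 − 0.0006586) / 0.02 = 0.1848 mg/L.
Required removal = 1 − 0.1848/0.673 = 72.54 %.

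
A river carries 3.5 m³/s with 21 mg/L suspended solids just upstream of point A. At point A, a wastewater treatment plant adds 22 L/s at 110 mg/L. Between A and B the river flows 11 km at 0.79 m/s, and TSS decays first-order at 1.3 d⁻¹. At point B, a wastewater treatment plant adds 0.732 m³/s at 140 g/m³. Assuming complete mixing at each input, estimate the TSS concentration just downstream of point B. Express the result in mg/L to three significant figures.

38.6 mg/L

22 L/s = 0.022 m³/s.
After input A: C = (3.5·21 + 0.022·110) / 3.522 = 21.56 mg/L.
Over the 11 km reach to input B (t = 1.392e+04 s = 0.1612 d), decay gives C = 21.56·exp(−1.3·0.1612) = 17.48 mg/L.
After input B: C = (3.522·17.48 + 0.732·140) / 4.254 = 38.56 mg/L.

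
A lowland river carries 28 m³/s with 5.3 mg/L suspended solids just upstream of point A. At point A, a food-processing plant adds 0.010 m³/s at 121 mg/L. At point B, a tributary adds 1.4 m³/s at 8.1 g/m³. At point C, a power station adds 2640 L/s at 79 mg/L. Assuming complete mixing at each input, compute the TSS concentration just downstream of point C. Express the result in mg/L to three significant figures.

After input A: C = (28·5.3 + 0.01·121) / 28.01 = 5.341 mg/L.
After input B: C = (28.01·5.341 + 1.4·8.1) / 29.41 = 5.473 mg/L.
2640 L/s = 2.64 m³/s.
After input C: C = (29.41·5.473 + 2.64·79) / 32.05 = 11.53 mg/L.

11.5 mg/L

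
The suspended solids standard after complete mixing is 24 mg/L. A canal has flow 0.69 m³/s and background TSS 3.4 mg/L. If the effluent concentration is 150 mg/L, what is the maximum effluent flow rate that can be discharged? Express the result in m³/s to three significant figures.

0.113 m³/s

Mass balance at complete mixing: C_std·(Q_w + Q_r) = Q_w·C_e + Q_r·C_b.
Rearranging, Q_w = Q_r·(C_std − C_b)/(C_e − C_std) = 0.69·(24 − 3.4) / (150 − 24) = 0.1128 m³/s.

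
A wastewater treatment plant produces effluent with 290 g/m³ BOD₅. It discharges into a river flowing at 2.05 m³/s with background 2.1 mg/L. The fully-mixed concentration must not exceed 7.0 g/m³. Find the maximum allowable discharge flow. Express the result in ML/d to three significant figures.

Mass balance at complete mixing: C_std·(Q_w + Q_r) = Q_w·C_e + Q_r·C_b.
Rearranging, Q_w = Q_r·(C_std − C_b)/(C_e − C_std) = 2.05·(7 − 2.1) / (290 − 7) = 0.03549 m³/s.
= 3.067 ML/d.

3.07 ML/d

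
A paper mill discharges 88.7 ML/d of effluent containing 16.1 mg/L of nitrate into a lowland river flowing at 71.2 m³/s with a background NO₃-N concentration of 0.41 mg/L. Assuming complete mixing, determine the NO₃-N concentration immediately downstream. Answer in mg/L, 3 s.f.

88.7 ML/d = 1.027 m³/s.
Flow-weighted mixing gives C = (1.027·16.1 + 71.2·0.41) / (1.027 + 71.2) = 45.72/72.23 = 0.633 mg/L.

0.633 mg/L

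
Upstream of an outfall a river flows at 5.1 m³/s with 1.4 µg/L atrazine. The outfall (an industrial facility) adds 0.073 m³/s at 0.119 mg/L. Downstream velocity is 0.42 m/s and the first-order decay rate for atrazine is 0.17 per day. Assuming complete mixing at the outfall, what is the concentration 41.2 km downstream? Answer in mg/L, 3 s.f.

1.4 µg/L = 0.0014 mg/L.
After complete mixing, C₀ = (0.073·0.119 + 5.1·0.0014) / 5.173 = 0.00306 mg/L.
Travel time t = 4.12e+04 m / 0.42 m/s = 9.81e+04 s = 1.135 d.
C = 0.00306·exp(−0.17·1.135) = 0.00306·0.8245 = 0.002523 mg/L.

0.00252 mg/L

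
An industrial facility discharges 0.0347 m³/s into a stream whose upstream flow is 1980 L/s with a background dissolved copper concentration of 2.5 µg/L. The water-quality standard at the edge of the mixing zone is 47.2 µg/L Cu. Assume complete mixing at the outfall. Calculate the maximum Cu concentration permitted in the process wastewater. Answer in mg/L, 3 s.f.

2.60 mg/L

1980 L/s = 1.98 m³/s.
2.5 µg/L = 0.0025 mg/L.
47.2 µg/L = 0.0472 mg/L.
Mass balance: 0.0472·2.015 = 0.0347·Cₑ + 1.98·0.0025.
Cₑ = (0.09509 − 0.00495) / 0.0347 = 2.598 mg/L.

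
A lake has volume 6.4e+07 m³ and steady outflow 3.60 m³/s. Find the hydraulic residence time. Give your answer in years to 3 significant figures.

0.563 yr

Q = 3.60 m³/s × 3.156e+07 s/yr = 1.136e+08 m³/yr.
Hydraulic residence time τ = V/Q = 6.4e+07/1.136e+08 = 0.5633 yr.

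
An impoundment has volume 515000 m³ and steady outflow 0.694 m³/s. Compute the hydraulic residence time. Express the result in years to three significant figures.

Q = 0.694 m³/s × 3.156e+07 s/yr = 2.19e+07 m³/yr.
Hydraulic residence time τ = V/Q = 515000/2.19e+07 = 0.02351 yr.

0.0235 yr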